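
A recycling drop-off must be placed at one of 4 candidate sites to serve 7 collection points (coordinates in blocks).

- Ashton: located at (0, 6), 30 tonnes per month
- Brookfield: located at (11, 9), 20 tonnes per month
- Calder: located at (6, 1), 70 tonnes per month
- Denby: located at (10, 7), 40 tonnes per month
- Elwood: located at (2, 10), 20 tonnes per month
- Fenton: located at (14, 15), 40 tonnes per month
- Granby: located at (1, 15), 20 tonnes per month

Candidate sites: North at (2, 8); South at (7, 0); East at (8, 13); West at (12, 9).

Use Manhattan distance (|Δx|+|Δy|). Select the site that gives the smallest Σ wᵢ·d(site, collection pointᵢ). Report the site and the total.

Total weighted distance at each candidate:
  North (2, 8): total = 2410
  South (7, 0): total = 2790
  East (8, 13): total = 2570
  West (12, 9): total = 2490
Minimum is at North with total 2410 blocks.

North, total 2410 blocks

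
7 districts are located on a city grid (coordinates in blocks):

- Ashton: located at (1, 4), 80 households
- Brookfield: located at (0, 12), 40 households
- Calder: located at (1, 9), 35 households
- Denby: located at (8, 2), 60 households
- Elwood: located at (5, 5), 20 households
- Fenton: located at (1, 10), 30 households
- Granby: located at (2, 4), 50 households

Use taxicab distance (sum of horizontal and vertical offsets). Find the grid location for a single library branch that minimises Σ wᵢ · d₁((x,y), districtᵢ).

(1, 4)

Manhattan distance separates: Σwᵢ(|x−xᵢ|+|y−yᵢ|) = Σwᵢ|x−xᵢ| + Σwᵢ|y−yᵢ|, so x and y are optimised independently as 1-D weighted medians.
Total weight W = 315; half = 157.5.
x-coordinate, sorted with cumulative weight:
  x=0 (Brookfield, w=40) cum 40
  x=1 (Ashton, w=80) cum 120
  x=1 (Calder, w=35) cum 155
  x=1 (Fenton, w=30) cum 185  ← median
  x=2 (Granby, w=50) cum 235
  x=5 (Elwood, w=20) cum 255
  x=8 (Denby, w=60) cum 315
⇒ x* = 1
y-coordinate, sorted with cumulative weight:
  y=2 (Denby, w=60) cum 60
  y=4 (Ashton, w=80) cum 140
  y=4 (Granby, w=50) cum 190  ← median
  y=5 (Elwood, w=20) cum 210
  y=9 (Calder, w=35) cum 245
  y=10 (Fenton, w=30) cum 275
  y=12 (Brookfield, w=40) cum 315
⇒ y* = 4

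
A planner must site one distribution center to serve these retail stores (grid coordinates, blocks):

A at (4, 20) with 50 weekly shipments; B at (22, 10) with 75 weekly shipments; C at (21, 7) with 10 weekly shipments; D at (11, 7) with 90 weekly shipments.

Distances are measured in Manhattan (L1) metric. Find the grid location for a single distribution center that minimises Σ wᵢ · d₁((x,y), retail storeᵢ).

(11, 10)

Manhattan distance separates: Σwᵢ(|x−xᵢ|+|y−yᵢ|) = Σwᵢ|x−xᵢ| + Σwᵢ|y−yᵢ|, so x and y are optimised independently as 1-D weighted medians.
Total weight W = 225; half = 112.5.
x-coordinate, sorted with cumulative weight:
  x=4 (A, w=50) cum 50
  x=11 (D, w=90) cum 140  ← median
  x=21 (C, w=10) cum 150
  x=22 (B, w=75) cum 225
⇒ x* = 11
y-coordinate, sorted with cumulative weight:
  y=7 (C, w=10) cum 10
  y=7 (D, w=90) cum 100
  y=10 (B, w=75) cum 175  ← median
  y=20 (A, w=50) cum 225
⇒ y* = 10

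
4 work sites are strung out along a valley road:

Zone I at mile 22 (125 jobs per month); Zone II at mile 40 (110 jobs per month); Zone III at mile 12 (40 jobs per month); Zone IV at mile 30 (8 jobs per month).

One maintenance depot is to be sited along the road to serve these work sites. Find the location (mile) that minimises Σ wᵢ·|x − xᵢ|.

For a sum of weighted absolute distances on a line, the optimum is the weighted median (not the mean). Total weight W = 283; half-weight = 141.5.
Sort by position and accumulate weight:
  mile 12 (Zone III, w=40) → cum 40
  mile 22 (Zone I, w=125) → cum 165  ≥ 141.5 → median here
  mile 30 (Zone IV, w=8) → cum 173
  mile 40 (Zone II, w=110) → cum 283
Optimal location: mile 22.

x = 22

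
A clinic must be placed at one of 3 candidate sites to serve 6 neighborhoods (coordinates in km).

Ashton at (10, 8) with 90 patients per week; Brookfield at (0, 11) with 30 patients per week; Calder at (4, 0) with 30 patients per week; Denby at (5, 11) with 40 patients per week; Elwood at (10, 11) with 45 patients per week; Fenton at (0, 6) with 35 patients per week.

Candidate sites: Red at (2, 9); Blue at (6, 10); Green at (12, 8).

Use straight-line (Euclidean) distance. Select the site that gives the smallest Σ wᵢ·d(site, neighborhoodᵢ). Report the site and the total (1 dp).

Blue, total 1385.4 km

Total weighted distance at each candidate:
  Red (2, 9): total = 1728.5
  Blue (6, 10): total = 1385.4
  Green (12, 8): total = 1783.2
Minimum is at Blue with total 1385.4 km.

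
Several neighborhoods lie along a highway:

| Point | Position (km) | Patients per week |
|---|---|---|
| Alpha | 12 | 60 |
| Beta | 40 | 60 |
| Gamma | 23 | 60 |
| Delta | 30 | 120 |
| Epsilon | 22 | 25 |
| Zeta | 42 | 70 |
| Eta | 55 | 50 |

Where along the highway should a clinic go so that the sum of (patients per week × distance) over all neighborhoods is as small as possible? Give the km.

x = 30

For a sum of weighted absolute distances on a line, the optimum is the weighted median (not the mean). Total weight W = 445; half-weight = 222.5.
Sort by position and accumulate weight:
  km 12 (Alpha, w=60) → cum 60
  km 22 (Epsilon, w=25) → cum 85
  km 23 (Gamma, w=60) → cum 145
  km 30 (Delta, w=120) → cum 265  ≥ 222.5 → median here
  km 40 (Beta, w=60) → cum 325
  km 42 (Zeta, w=70) → cum 395
  km 55 (Eta, w=50) → cum 445
Optimal location: km 30.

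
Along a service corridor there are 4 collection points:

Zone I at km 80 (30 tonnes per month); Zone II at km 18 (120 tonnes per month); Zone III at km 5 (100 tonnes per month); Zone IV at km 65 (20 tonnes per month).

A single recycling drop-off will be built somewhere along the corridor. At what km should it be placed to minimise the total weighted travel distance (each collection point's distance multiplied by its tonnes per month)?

For a sum of weighted absolute distances on a line, the optimum is the weighted median (not the mean). Total weight W = 270; half-weight = 135.
Sort by position and accumulate weight:
  km 5 (Zone III, w=100) → cum 100
  km 18 (Zone II, w=120) → cum 220  ≥ 135 → median here
  km 65 (Zone IV, w=20) → cum 240
  km 80 (Zone I, w=30) → cum 270
Optimal location: km 18.

x = 18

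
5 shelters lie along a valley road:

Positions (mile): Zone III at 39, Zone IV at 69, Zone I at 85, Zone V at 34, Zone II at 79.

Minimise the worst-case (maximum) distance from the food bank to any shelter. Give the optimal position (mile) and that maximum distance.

location 59.5, max distance 25.5

The 1-center on a line is the midpoint of the two extreme points: leftmost at 34, rightmost at 85.
Optimal location = (34 + 85)/2 = 59.5; maximum distance = (85 − 34)/2 = 25.5.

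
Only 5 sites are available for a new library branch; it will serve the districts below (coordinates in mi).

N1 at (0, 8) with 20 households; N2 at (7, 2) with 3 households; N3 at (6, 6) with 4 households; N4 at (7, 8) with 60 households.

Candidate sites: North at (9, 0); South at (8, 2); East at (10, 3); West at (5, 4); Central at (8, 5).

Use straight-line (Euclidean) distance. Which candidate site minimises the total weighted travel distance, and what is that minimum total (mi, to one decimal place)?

Central, total 379.0 mi

Total weighted distance at each candidate:
  North (9, 0): total = 770.9
  South (8, 2): total = 585.9
  East (10, 3): total = 603.0
  West (5, 4): total = 413.8
  Central (8, 5): total = 379.0
Minimum is at Central with total 379.0 mi.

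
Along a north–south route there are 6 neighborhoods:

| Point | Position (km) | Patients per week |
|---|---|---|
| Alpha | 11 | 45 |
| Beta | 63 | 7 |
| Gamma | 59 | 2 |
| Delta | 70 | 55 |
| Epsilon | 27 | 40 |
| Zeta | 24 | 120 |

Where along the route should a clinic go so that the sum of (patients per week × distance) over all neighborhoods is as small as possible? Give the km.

For a sum of weighted absolute distances on a line, the optimum is the weighted median (not the mean). Total weight W = 269; half-weight = 134.5.
Sort by position and accumulate weight:
  km 11 (Alpha, w=45) → cum 45
  km 24 (Zeta, w=120) → cum 165  ≥ 134.5 → median here
  km 27 (Epsilon, w=40) → cum 205
  km 59 (Gamma, w=2) → cum 207
  km 63 (Beta, w=7) → cum 214
  km 70 (Delta, w=55) → cum 269
Optimal location: km 24.

x = 24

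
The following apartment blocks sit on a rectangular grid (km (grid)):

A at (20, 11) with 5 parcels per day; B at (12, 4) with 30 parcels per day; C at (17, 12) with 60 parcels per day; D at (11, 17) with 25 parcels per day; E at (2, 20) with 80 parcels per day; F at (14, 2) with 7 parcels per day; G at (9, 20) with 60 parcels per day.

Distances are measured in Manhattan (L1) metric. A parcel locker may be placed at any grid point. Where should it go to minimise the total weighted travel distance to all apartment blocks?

(9, 20)

Manhattan distance separates: Σwᵢ(|x−xᵢ|+|y−yᵢ|) = Σwᵢ|x−xᵢ| + Σwᵢ|y−yᵢ|, so x and y are optimised independently as 1-D weighted medians.
Total weight W = 267; half = 133.5.
x-coordinate, sorted with cumulative weight:
  x=2 (E, w=80) cum 80
  x=9 (G, w=60) cum 140  ← median
  x=11 (D, w=25) cum 165
  x=12 (B, w=30) cum 195
  x=14 (F, w=7) cum 202
  x=17 (C, w=60) cum 262
  x=20 (A, w=5) cum 267
⇒ x* = 9
y-coordinate, sorted with cumulative weight:
  y=2 (F, w=7) cum 7
  y=4 (B, w=30) cum 37
  y=11 (A, w=5) cum 42
  y=12 (C, w=60) cum 102
  y=17 (D, w=25) cum 127
  y=20 (E, w=80) cum 207  ← median
  y=20 (G, w=60) cum 267
⇒ y* = 20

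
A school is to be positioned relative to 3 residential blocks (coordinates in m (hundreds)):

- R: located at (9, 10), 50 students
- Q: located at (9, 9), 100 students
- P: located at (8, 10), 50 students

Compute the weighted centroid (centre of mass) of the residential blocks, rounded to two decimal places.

The minimiser of Σwᵢ‖p−pᵢ‖² is the weighted centroid p* = (Σwᵢpᵢ)/(Σwᵢ).
Σwᵢ = 200.
Σwᵢxᵢ = 50·9 + 100·9 + 50·8 = 1750.
Σwᵢyᵢ = 50·10 + 100·9 + 50·10 = 1900.
x* = 1750/200 = 8.75, y* = 1900/200 = 9.50.

(8.75, 9.50)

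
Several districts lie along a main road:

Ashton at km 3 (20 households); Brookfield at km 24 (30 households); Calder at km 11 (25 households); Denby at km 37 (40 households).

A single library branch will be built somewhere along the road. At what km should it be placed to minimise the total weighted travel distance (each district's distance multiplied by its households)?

x = 24

For a sum of weighted absolute distances on a line, the optimum is the weighted median (not the mean). Total weight W = 115; half-weight = 57.5.
Sort by position and accumulate weight:
  km 3 (Ashton, w=20) → cum 20
  km 11 (Calder, w=25) → cum 45
  km 24 (Brookfield, w=30) → cum 75  ≥ 57.5 → median here
  km 37 (Denby, w=40) → cum 115
Optimal location: km 24.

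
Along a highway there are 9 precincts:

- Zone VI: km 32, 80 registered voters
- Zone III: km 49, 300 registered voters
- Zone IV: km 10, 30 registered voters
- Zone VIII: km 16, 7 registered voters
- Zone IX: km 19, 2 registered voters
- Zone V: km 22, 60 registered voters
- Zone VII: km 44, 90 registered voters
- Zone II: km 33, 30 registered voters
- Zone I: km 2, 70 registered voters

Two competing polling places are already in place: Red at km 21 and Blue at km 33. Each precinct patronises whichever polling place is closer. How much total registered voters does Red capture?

169

The indifferent point is the midpoint (21+33)/2 = 27; precincts left of it (closer to Red at 21) go to Red, those right go to Blue.
  Zone I at 2 (w=70) → Red
  Zone IV at 10 (w=30) → Red
  Zone VIII at 16 (w=7) → Red
  Zone IX at 19 (w=2) → Red
  Zone V at 22 (w=60) → Red
  Zone VI at 32 (w=80) → Blue
  Zone II at 33 (w=30) → Blue
  Zone VII at 44 (w=90) → Blue
  Zone III at 49 (w=300) → Blue
Red captures 169; Blue captures 500.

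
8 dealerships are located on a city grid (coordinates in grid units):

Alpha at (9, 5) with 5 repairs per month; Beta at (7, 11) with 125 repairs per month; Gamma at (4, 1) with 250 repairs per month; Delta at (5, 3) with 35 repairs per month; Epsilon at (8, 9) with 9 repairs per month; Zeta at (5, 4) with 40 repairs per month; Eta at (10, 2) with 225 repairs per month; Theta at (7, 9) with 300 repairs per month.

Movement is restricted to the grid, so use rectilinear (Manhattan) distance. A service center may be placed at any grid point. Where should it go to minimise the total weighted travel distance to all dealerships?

Manhattan distance separates: Σwᵢ(|x−xᵢ|+|y−yᵢ|) = Σwᵢ|x−xᵢ| + Σwᵢ|y−yᵢ|, so x and y are optimised independently as 1-D weighted medians.
Total weight W = 989; half = 494.5.
x-coordinate, sorted with cumulative weight:
  x=4 (Gamma, w=250) cum 250
  x=5 (Delta, w=35) cum 285
  x=5 (Zeta, w=40) cum 325
  x=7 (Beta, w=125) cum 450
  x=7 (Theta, w=300) cum 750  ← median
  x=8 (Epsilon, w=9) cum 759
  x=9 (Alpha, w=5) cum 764
  x=10 (Eta, w=225) cum 989
⇒ x* = 7
y-coordinate, sorted with cumulative weight:
  y=1 (Gamma, w=250) cum 250
  y=2 (Eta, w=225) cum 475
  y=3 (Delta, w=35) cum 510  ← median
  y=4 (Zeta, w=40) cum 550
  y=5 (Alpha, w=5) cum 555
  y=9 (Epsilon, w=9) cum 564
  y=9 (Theta, w=300) cum 864
  y=11 (Beta, w=125) cum 989
⇒ y* = 3

(7, 3)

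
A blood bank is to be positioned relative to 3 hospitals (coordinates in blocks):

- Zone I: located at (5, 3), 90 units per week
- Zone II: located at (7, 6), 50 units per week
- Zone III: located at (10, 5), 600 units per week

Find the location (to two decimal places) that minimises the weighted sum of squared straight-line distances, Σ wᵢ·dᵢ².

The minimiser of Σwᵢ‖p−pᵢ‖² is the weighted centroid p* = (Σwᵢpᵢ)/(Σwᵢ).
Σwᵢ = 740.
Σwᵢxᵢ = 90·5 + 50·7 + 600·10 = 6800.
Σwᵢyᵢ = 90·3 + 50·6 + 600·5 = 3570.
x* = 6800/740 = 9.19, y* = 3570/740 = 4.82.

(9.19, 4.82)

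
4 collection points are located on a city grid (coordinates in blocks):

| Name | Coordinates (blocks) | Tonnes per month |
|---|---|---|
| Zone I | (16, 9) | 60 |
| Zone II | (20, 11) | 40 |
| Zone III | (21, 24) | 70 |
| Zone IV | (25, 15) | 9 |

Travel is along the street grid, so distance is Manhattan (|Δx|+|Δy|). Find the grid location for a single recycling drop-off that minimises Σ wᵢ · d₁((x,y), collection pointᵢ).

(20, 11)

Manhattan distance separates: Σwᵢ(|x−xᵢ|+|y−yᵢ|) = Σwᵢ|x−xᵢ| + Σwᵢ|y−yᵢ|, so x and y are optimised independently as 1-D weighted medians.
Total weight W = 179; half = 89.5.
x-coordinate, sorted with cumulative weight:
  x=16 (Zone I, w=60) cum 60
  x=20 (Zone II, w=40) cum 100  ← median
  x=21 (Zone III, w=70) cum 170
  x=25 (Zone IV, w=9) cum 179
⇒ x* = 20
y-coordinate, sorted with cumulative weight:
  y=9 (Zone I, w=60) cum 60
  y=11 (Zone II, w=40) cum 100  ← median
  y=15 (Zone IV, w=9) cum 109
  y=24 (Zone III, w=70) cum 179
⇒ y* = 11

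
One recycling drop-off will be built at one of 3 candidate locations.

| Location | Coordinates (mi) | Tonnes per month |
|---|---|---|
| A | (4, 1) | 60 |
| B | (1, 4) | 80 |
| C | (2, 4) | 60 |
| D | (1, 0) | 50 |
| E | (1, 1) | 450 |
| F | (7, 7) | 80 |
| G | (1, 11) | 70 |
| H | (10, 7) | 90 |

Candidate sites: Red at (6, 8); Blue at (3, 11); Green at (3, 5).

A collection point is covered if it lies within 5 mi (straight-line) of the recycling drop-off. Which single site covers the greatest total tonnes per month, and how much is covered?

Green, covering 730

Coverage radius r = 5 mi; a point is covered iff (Δx)²+(Δy)² ≤ 5² = 25.
  Red (6, 8): covers {F, H} → 170
  Blue (3, 11): covers {G} → 70
  Green (3, 5): covers {A, B, C, E, F} → 730
Maximum coverage at Green: 730 tonnes per month.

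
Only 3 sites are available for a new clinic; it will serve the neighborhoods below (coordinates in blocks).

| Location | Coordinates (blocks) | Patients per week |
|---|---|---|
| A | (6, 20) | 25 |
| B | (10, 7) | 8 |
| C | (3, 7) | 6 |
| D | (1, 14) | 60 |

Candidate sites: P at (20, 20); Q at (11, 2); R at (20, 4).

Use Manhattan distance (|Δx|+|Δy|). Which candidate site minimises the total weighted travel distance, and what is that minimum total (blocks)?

Total weighted distance at each candidate:
  P (20, 20): total = 2214
  Q (11, 2): total = 2021
  R (20, 4): total = 2714
Minimum is at Q with total 2021 blocks.

Q, total 2021 blocks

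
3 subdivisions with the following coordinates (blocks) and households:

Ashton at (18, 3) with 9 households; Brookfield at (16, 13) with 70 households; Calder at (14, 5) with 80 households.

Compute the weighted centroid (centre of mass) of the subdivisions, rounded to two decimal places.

The minimiser of Σwᵢ‖p−pᵢ‖² is the weighted centroid p* = (Σwᵢpᵢ)/(Σwᵢ).
Σwᵢ = 159.
Σwᵢxᵢ = 9·18 + 70·16 + 80·14 = 2402.
Σwᵢyᵢ = 9·3 + 70·13 + 80·5 = 1337.
x* = 2402/159 = 15.11, y* = 1337/159 = 8.41.

(15.11, 8.41)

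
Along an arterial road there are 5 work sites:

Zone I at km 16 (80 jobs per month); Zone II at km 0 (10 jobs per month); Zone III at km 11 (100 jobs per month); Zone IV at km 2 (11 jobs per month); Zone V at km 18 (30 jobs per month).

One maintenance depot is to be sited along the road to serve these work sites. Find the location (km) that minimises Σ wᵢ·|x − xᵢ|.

x = 11

For a sum of weighted absolute distances on a line, the optimum is the weighted median (not the mean). Total weight W = 231; half-weight = 115.5.
Sort by position and accumulate weight:
  km 0 (Zone II, w=10) → cum 10
  km 2 (Zone IV, w=11) → cum 21
  km 11 (Zone III, w=100) → cum 121  ≥ 115.5 → median here
  km 16 (Zone I, w=80) → cum 201
  km 18 (Zone V, w=30) → cum 231
Optimal location: km 11.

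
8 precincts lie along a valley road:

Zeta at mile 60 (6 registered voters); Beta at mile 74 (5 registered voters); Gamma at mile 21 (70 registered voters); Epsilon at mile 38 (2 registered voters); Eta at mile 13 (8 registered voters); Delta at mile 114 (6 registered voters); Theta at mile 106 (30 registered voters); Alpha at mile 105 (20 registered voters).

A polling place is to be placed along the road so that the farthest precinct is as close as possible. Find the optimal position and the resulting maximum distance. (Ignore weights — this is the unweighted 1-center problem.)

location 63.5, max distance 50.5

The 1-center on a line is the midpoint of the two extreme points: leftmost at 13, rightmost at 114.
Optimal location = (13 + 114)/2 = 63.5; maximum distance = (114 − 13)/2 = 50.5.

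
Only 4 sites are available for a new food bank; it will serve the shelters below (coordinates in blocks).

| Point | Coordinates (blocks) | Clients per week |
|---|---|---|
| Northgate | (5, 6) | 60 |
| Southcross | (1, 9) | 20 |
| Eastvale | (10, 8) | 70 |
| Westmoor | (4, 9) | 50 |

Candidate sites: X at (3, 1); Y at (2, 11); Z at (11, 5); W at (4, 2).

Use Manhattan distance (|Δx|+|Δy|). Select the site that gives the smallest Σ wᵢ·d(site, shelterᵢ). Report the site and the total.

Total weighted distance at each candidate:
  X (3, 1): total = 2050
  Y (2, 11): total = 1510
  Z (11, 5): total = 1530
  W (4, 2): total = 1690
Minimum is at Y with total 1510 blocks.

Y, total 1510 blocks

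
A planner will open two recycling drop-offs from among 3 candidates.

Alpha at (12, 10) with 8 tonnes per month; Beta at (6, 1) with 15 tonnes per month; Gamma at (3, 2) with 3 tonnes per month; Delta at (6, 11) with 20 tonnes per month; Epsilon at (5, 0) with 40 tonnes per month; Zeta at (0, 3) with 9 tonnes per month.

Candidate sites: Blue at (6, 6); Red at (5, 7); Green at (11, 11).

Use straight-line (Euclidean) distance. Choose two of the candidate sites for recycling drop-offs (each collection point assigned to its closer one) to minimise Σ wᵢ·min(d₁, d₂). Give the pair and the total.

{Blue, Green}, total 505.0

Evaluate every pair (each demand assigned to the nearer of the two):
  {Blue, Green}: total = 505.0
  {Blue, Red}: total = 531.1
  {Red, Green}: total = 538.8
Best pair: {Blue, Green} with total 505.0.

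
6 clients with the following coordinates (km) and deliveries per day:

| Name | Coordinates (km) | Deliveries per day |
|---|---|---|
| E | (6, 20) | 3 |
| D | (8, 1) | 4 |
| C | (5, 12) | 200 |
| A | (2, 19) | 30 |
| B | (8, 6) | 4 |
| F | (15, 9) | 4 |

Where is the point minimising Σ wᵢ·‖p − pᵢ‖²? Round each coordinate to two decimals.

The minimiser of Σwᵢ‖p−pᵢ‖² is the weighted centroid p* = (Σwᵢpᵢ)/(Σwᵢ).
Σwᵢ = 245.
Σwᵢxᵢ = 3·6 + 4·8 + 200·5 + 30·2 + 4·8 + 4·15 = 1202.
Σwᵢyᵢ = 3·20 + 4·1 + 200·12 + 30·19 + 4·6 + 4·9 = 3094.
x* = 1202/245 = 4.91, y* = 3094/245 = 12.63.

(4.91, 12.63)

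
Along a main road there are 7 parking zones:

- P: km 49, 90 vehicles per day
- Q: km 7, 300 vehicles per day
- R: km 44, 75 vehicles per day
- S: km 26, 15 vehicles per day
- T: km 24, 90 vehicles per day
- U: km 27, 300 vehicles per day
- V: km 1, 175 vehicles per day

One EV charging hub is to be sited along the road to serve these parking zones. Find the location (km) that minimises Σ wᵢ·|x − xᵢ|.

x = 24

For a sum of weighted absolute distances on a line, the optimum is the weighted median (not the mean). Total weight W = 1045; half-weight = 522.5.
Sort by position and accumulate weight:
  km 1 (V, w=175) → cum 175
  km 7 (Q, w=300) → cum 475
  km 24 (T, w=90) → cum 565  ≥ 522.5 → median here
  km 26 (S, w=15) → cum 580
  km 27 (U, w=300) → cum 880
  km 44 (R, w=75) → cum 955
  km 49 (P, w=90) → cum 1045
Optimal location: km 24.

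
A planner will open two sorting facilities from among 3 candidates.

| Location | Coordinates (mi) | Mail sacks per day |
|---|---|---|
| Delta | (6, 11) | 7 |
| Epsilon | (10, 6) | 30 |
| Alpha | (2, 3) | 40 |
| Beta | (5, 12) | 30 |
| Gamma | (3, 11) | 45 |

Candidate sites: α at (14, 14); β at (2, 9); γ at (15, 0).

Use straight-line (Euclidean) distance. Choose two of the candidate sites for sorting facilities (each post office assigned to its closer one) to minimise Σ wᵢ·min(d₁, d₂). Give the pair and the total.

Evaluate every pair (each demand assigned to the nearer of the two):
  {β, γ}: total = 733.5
  {α, β}: total = 755.5
  {α, γ}: total = 1617.4
Best pair: {β, γ} with total 733.5.

{β, γ}, total 733.5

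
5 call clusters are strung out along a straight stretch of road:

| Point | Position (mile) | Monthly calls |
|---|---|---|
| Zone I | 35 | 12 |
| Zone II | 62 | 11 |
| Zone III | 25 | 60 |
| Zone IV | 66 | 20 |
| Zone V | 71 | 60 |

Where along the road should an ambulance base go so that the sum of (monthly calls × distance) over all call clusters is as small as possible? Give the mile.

For a sum of weighted absolute distances on a line, the optimum is the weighted median (not the mean). Total weight W = 163; half-weight = 81.5.
Sort by position and accumulate weight:
  mile 25 (Zone III, w=60) → cum 60
  mile 35 (Zone I, w=12) → cum 72
  mile 62 (Zone II, w=11) → cum 83  ≥ 81.5 → median here
  mile 66 (Zone IV, w=20) → cum 103
  mile 71 (Zone V, w=60) → cum 163
Optimal location: mile 62.

x = 62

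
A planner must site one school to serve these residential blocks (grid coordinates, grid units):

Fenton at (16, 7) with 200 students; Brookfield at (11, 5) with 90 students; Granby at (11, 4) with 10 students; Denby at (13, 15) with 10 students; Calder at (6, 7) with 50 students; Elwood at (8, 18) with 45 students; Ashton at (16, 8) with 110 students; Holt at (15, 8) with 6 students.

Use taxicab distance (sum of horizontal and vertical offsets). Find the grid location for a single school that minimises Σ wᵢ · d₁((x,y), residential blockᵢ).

(16, 7)

Manhattan distance separates: Σwᵢ(|x−xᵢ|+|y−yᵢ|) = Σwᵢ|x−xᵢ| + Σwᵢ|y−yᵢ|, so x and y are optimised independently as 1-D weighted medians.
Total weight W = 521; half = 260.5.
x-coordinate, sorted with cumulative weight:
  x=6 (Calder, w=50) cum 50
  x=8 (Elwood, w=45) cum 95
  x=11 (Brookfield, w=90) cum 185
  x=11 (Granby, w=10) cum 195
  x=13 (Denby, w=10) cum 205
  x=15 (Holt, w=6) cum 211
  x=16 (Fenton, w=200) cum 411  ← median
  x=16 (Ashton, w=110) cum 521
⇒ x* = 16
y-coordinate, sorted with cumulative weight:
  y=4 (Granby, w=10) cum 10
  y=5 (Brookfield, w=90) cum 100
  y=7 (Fenton, w=200) cum 300  ← median
  y=7 (Calder, w=50) cum 350
  y=8 (Ashton, w=110) cum 460
  y=8 (Holt, w=6) cum 466
  y=15 (Denby, w=10) cum 476
  y=18 (Elwood, w=45) cum 521
⇒ y* = 7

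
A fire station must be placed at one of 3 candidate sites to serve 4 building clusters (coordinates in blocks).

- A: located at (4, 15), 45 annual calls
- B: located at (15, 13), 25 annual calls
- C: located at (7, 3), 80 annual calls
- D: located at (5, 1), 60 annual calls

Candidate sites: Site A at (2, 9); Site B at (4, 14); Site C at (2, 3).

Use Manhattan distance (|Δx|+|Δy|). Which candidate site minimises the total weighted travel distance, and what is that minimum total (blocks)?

Site C, total 1905 blocks

Total weighted distance at each candidate:
  Site A (2, 9): total = 2325
  Site B (4, 14): total = 2305
  Site C (2, 3): total = 1905
Minimum is at Site C with total 1905 blocks.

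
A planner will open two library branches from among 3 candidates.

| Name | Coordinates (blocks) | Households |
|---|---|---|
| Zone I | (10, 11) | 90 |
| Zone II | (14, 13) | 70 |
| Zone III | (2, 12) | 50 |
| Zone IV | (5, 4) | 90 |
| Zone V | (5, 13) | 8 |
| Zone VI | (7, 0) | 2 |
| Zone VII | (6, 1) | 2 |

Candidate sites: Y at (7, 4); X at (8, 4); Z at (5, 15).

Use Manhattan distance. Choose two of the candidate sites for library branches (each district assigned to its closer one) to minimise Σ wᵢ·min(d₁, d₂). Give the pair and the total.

{Y, Z}, total 2092

Evaluate every pair (each demand assigned to the nearer of the two):
  {Y, Z}: total = 2092
  {X, Z}: total = 2186
  {Y, X}: total = 2794
Best pair: {Y, Z} with total 2092.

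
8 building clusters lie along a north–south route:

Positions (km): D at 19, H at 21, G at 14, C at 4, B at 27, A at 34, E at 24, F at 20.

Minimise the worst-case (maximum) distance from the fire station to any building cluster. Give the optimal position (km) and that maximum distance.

location 19, max distance 15

The 1-center on a line is the midpoint of the two extreme points: leftmost at 4, rightmost at 34.
Optimal location = (4 + 34)/2 = 19; maximum distance = (34 − 4)/2 = 15.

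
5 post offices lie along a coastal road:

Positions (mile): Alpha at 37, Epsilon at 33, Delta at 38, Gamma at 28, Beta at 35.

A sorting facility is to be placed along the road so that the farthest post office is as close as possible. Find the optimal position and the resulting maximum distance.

The 1-center on a line is the midpoint of the two extreme points: leftmost at 28, rightmost at 38.
Optimal location = (28 + 38)/2 = 33; maximum distance = (38 − 28)/2 = 5.

location 33, max distance 5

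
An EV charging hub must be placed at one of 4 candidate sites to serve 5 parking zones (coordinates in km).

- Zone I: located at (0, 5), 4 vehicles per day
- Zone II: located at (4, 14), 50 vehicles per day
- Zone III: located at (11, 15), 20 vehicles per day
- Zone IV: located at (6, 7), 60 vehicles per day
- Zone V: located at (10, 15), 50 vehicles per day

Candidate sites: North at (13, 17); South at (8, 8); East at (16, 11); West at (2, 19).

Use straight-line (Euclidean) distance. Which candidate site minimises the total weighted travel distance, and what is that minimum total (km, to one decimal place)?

South, total 1045.2 km

Total weighted distance at each candidate:
  North (13, 17): total = 1514.3
  South (8, 8): total = 1045.2
  East (16, 11): total = 1821.7
  West (2, 19): total = 1729.0
Minimum is at South with total 1045.2 km.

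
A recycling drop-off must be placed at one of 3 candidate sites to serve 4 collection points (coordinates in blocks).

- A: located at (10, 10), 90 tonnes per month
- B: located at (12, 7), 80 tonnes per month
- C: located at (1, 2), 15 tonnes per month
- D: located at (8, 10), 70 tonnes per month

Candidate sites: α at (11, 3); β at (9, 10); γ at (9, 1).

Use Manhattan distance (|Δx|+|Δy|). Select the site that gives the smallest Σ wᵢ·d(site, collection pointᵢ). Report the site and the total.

β, total 880 blocks

Total weighted distance at each candidate:
  α (11, 3): total = 1985
  β (9, 10): total = 880
  γ (9, 1): total = 2455
Minimum is at β with total 880 blocks.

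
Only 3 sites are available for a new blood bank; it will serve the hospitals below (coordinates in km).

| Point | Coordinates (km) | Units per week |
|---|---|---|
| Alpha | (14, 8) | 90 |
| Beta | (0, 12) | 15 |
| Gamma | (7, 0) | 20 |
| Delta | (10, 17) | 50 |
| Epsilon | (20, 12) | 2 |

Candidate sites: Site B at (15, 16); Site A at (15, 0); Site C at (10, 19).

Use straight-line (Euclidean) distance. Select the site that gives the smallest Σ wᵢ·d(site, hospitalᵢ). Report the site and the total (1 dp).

Site B, total 1584.0 km

Total weighted distance at each candidate:
  Site B (15, 16): total = 1584.0
  Site A (15, 0): total = 2085.7
  Site C (10, 19): total = 1745.6
Minimum is at Site B with total 1584.0 km.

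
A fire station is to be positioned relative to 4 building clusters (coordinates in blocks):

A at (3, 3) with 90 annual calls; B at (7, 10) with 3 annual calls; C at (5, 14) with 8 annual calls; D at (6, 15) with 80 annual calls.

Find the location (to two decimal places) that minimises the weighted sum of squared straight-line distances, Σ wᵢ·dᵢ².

(4.48, 8.91)

The minimiser of Σwᵢ‖p−pᵢ‖² is the weighted centroid p* = (Σwᵢpᵢ)/(Σwᵢ).
Σwᵢ = 181.
Σwᵢxᵢ = 90·3 + 3·7 + 8·5 + 80·6 = 811.
Σwᵢyᵢ = 90·3 + 3·10 + 8·14 + 80·15 = 1612.
x* = 811/181 = 4.48, y* = 1612/181 = 8.91.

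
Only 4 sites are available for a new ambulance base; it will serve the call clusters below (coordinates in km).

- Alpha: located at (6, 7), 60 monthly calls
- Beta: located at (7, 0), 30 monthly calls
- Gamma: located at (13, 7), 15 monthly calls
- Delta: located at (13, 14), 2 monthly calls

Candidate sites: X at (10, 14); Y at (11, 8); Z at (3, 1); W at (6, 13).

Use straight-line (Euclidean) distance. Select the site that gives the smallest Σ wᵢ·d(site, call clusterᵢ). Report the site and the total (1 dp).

Total weighted distance at each candidate:
  X (10, 14): total = 1033.5
  Y (11, 8): total = 620.5
  Z (3, 1): total = 733.9
  W (6, 13): total = 903.6
Minimum is at Y with total 620.5 km.

Y, total 620.5 km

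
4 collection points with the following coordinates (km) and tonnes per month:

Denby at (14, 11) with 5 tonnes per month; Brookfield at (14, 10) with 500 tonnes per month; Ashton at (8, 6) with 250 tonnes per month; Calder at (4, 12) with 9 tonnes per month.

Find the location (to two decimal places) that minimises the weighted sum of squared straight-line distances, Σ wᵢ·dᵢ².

(11.92, 8.72)

The minimiser of Σwᵢ‖p−pᵢ‖² is the weighted centroid p* = (Σwᵢpᵢ)/(Σwᵢ).
Σwᵢ = 764.
Σwᵢxᵢ = 5·14 + 500·14 + 250·8 + 9·4 = 9106.
Σwᵢyᵢ = 5·11 + 500·10 + 250·6 + 9·12 = 6663.
x* = 9106/764 = 11.92, y* = 6663/764 = 8.72.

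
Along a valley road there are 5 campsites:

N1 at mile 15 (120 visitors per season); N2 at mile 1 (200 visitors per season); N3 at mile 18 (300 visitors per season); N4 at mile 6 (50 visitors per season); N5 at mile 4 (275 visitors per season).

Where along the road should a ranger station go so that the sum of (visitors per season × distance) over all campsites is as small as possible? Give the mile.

For a sum of weighted absolute distances on a line, the optimum is the weighted median (not the mean). Total weight W = 945; half-weight = 472.5.
Sort by position and accumulate weight:
  mile 1 (N2, w=200) → cum 200
  mile 4 (N5, w=275) → cum 475  ≥ 472.5 → median here
  mile 6 (N4, w=50) → cum 525
  mile 15 (N1, w=120) → cum 645
  mile 18 (N3, w=300) → cum 945
Optimal location: mile 4.

x = 4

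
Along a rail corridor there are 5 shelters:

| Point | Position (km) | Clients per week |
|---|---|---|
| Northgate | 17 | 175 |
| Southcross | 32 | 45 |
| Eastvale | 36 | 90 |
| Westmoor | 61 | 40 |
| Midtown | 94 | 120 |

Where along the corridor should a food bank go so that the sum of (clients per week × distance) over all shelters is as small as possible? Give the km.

x = 36

For a sum of weighted absolute distances on a line, the optimum is the weighted median (not the mean). Total weight W = 470; half-weight = 235.
Sort by position and accumulate weight:
  km 17 (Northgate, w=175) → cum 175
  km 32 (Southcross, w=45) → cum 220
  km 36 (Eastvale, w=90) → cum 310  ≥ 235 → median here
  km 61 (Westmoor, w=40) → cum 350
  km 94 (Midtown, w=120) → cum 470
Optimal location: km 36.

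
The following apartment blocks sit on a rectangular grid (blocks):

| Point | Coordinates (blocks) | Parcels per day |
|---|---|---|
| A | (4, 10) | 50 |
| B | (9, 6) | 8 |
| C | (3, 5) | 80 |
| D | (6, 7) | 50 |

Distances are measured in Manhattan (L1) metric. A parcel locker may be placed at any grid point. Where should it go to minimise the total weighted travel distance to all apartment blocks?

(4, 7)

Manhattan distance separates: Σwᵢ(|x−xᵢ|+|y−yᵢ|) = Σwᵢ|x−xᵢ| + Σwᵢ|y−yᵢ|, so x and y are optimised independently as 1-D weighted medians.
Total weight W = 188; half = 94.
x-coordinate, sorted with cumulative weight:
  x=3 (C, w=80) cum 80
  x=4 (A, w=50) cum 130  ← median
  x=6 (D, w=50) cum 180
  x=9 (B, w=8) cum 188
⇒ x* = 4
y-coordinate, sorted with cumulative weight:
  y=5 (C, w=80) cum 80
  y=6 (B, w=8) cum 88
  y=7 (D, w=50) cum 138  ← median
  y=10 (A, w=50) cum 188
⇒ y* = 7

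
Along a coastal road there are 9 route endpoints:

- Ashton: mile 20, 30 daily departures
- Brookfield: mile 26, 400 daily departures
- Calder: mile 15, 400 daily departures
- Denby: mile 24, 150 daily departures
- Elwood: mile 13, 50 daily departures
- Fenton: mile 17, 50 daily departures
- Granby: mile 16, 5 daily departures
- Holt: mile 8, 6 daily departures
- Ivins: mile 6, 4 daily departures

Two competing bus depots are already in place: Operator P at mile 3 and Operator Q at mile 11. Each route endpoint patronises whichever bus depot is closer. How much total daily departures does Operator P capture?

The indifferent point is the midpoint (3+11)/2 = 7; route endpoints left of it (closer to Operator P at 3) go to Operator P, those right go to Operator Q.
  Ivins at 6 (w=4) → Operator P
  Holt at 8 (w=6) → Operator Q
  Elwood at 13 (w=50) → Operator Q
  Calder at 15 (w=400) → Operator Q
  Granby at 16 (w=5) → Operator Q
  Fenton at 17 (w=50) → Operator Q
  Ashton at 20 (w=30) → Operator Q
  Denby at 24 (w=150) → Operator Q
  Brookfield at 26 (w=400) → Operator Q
Operator P captures 4; Operator Q captures 1091.

4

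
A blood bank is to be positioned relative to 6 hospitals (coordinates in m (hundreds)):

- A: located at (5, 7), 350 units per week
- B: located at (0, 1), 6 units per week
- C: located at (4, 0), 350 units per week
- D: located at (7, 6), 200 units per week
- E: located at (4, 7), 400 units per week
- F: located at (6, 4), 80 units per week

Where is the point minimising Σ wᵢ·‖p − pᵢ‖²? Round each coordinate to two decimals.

The minimiser of Σwᵢ‖p−pᵢ‖² is the weighted centroid p* = (Σwᵢpᵢ)/(Σwᵢ).
Σwᵢ = 1386.
Σwᵢxᵢ = 350·5 + 6·0 + 350·4 + 200·7 + 400·4 + 80·6 = 6630.
Σwᵢyᵢ = 350·7 + 6·1 + 350·0 + 200·6 + 400·7 + 80·4 = 6776.
x* = 6630/1386 = 4.78, y* = 6776/1386 = 4.89.

(4.78, 4.89)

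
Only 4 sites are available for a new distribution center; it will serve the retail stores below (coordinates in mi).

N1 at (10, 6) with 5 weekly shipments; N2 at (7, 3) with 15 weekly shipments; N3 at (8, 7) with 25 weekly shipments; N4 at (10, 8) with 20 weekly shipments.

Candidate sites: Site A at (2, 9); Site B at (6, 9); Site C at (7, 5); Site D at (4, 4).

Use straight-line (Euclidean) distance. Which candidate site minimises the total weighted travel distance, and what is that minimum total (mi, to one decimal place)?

Total weighted distance at each candidate:
  Site A (2, 9): total = 479.2
  Site B (6, 9): total = 269.4
  Site C (7, 5): total = 186.6
  Site D (4, 4): total = 348.3
Minimum is at Site C with total 186.6 mi.

Site C, total 186.6 mi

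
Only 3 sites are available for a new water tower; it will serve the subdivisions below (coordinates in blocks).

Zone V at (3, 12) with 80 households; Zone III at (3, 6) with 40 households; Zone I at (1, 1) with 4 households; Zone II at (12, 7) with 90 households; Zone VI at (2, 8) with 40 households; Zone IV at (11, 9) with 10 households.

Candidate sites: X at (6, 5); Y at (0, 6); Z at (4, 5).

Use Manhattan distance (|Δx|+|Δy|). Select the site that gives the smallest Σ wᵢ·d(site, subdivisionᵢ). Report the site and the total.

Total weighted distance at each candidate:
  X (6, 5): total = 2086
  Y (0, 6): total = 2334
  Z (4, 5): total = 1958
Minimum is at Z with total 1958 blocks.

Z, total 1958 blocks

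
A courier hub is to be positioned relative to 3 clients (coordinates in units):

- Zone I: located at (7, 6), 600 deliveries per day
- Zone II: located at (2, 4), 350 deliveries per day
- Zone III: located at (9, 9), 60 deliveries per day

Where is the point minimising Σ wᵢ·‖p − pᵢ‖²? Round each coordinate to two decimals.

(5.39, 5.49)

The minimiser of Σwᵢ‖p−pᵢ‖² is the weighted centroid p* = (Σwᵢpᵢ)/(Σwᵢ).
Σwᵢ = 1010.
Σwᵢxᵢ = 600·7 + 350·2 + 60·9 = 5440.
Σwᵢyᵢ = 600·6 + 350·4 + 60·9 = 5540.
x* = 5440/1010 = 5.39, y* = 5540/1010 = 5.49.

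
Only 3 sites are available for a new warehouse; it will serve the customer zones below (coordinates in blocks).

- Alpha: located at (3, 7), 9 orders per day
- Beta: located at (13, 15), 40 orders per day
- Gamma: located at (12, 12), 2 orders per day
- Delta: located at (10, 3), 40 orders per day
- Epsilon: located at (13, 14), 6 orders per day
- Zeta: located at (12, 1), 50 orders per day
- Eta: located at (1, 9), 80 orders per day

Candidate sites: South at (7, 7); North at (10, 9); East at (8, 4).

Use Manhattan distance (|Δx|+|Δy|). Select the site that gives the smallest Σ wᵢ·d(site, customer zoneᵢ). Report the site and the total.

North, total 1959 blocks

Total weighted distance at each candidate:
  South (7, 7): total = 2164
  North (10, 9): total = 1959
  East (8, 4): total = 2256
Minimum is at North with total 1959 blocks.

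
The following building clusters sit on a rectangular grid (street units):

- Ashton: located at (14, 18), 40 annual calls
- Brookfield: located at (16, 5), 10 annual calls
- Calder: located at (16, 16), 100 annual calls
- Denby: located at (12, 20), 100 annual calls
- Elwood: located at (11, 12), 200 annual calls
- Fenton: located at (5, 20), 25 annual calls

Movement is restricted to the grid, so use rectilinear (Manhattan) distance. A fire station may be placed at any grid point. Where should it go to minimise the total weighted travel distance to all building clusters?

(12, 16)

Manhattan distance separates: Σwᵢ(|x−xᵢ|+|y−yᵢ|) = Σwᵢ|x−xᵢ| + Σwᵢ|y−yᵢ|, so x and y are optimised independently as 1-D weighted medians.
Total weight W = 475; half = 237.5.
x-coordinate, sorted with cumulative weight:
  x=5 (Fenton, w=25) cum 25
  x=11 (Elwood, w=200) cum 225
  x=12 (Denby, w=100) cum 325  ← median
  x=14 (Ashton, w=40) cum 365
  x=16 (Brookfield, w=10) cum 375
  x=16 (Calder, w=100) cum 475
⇒ x* = 12
y-coordinate, sorted with cumulative weight:
  y=5 (Brookfield, w=10) cum 10
  y=12 (Elwood, w=200) cum 210
  y=16 (Calder, w=100) cum 310  ← median
  y=18 (Ashton, w=40) cum 350
  y=20 (Denby, w=100) cum 450
  y=20 (Fenton, w=25) cum 475
⇒ y* = 16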